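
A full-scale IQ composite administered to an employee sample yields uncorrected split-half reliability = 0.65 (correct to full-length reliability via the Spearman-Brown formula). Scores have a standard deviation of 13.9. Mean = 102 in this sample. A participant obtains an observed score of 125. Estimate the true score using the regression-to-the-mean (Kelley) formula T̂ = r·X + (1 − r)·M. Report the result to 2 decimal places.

120.12

Spearman-Brown: r = 2(0.65) / (1 + 0.65) = 1.3000 / 1.6500 ≈ 0.7879
T̂ = 0.7879(125) + 0.2121(102) ≈ 120.1212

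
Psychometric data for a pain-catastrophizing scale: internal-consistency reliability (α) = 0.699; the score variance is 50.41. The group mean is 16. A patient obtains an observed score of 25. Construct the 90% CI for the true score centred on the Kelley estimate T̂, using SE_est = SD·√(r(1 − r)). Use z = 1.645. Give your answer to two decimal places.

σ = 50.41^(1/2) = 7.100
Estimated true score = 0.699*25 + (1 − 0.699)*16 ≃ 22.291
SE_est = SD * √(r(1 − r)) = 7.100 * √0.210 ≃ 7.100 * 0.459 ≃ 3.257
CI = 22.291 ± 1.645 * 3.257 → [16.934, 27.648]

[16.93, 27.65]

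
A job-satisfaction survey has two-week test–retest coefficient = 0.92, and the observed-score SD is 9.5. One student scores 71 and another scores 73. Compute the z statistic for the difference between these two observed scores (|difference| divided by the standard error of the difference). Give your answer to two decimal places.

The standard error of measurement is 9.5000×√(1 − 0.9200) ≈ 9.5000×0.2828 ≈ 2.6870.
SE_diff = SEM × √2 ≈ 2.6870 × 1.4142 ≈ 3.8000
z = |71 − 73| / 3.8000 = 2 / 3.8000 ≈ 0.5263

0.53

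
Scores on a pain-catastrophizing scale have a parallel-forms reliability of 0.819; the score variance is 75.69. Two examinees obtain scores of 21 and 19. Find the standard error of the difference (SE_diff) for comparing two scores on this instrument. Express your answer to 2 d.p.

SD = √75.69 ≈ 8.700
The standard error of measurement is 8.700*√(1 − 0.819) ≈ 8.700*0.425 ≈ 3.701.
Standard error of the difference = 3.701·√2 ≈ 5.234

5.23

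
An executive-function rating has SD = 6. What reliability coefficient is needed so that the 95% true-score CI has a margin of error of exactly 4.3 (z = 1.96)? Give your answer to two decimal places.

SEM needed = half-width / z = 4.3/1.96 ≈ 2.194
r = 1 − (SEM / SD)² = 1 − (2.194 / 6)² ≈ 1 − 0.134 ≈ 0.866

0.87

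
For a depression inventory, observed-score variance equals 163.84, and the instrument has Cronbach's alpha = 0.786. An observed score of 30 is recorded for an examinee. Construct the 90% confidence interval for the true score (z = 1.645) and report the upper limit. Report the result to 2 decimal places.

39.74

σ = 163.84^(1/2) = 12.80000
SEM = 12.80000 * √(1 − 0.78600) = 12.80000 * √0.21400 ≈ 12.80000 * 0.46260 ≈ 5.92130
1.645 * SEM ≈ 9.74053
Upper bound: 30 + 9.74053 = 39.74053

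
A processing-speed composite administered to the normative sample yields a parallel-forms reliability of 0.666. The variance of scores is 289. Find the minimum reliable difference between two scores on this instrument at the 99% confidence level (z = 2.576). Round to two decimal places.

SD = √289 ≈ 17.000
The standard error of measurement is 17.000·√(1 − 0.666) ≈ 17.000·0.578 ≈ 9.825.
SE_diff = SEM · √2 ≈ 9.825 · 1.414 ≈ 13.894
Minimum reliable difference = 2.576 · SE_diff ≈ 2.576 · 13.894 ≈ 35.792

35.79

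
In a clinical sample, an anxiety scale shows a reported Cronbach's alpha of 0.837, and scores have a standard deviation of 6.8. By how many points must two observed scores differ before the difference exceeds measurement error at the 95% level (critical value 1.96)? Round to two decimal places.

SEM = 6.8000 × √(1 − 0.8370) = 6.8000 × √0.1630 ≃ 6.8000 × 0.4037 ≃ 2.7454
Standard error of the difference = 2.7454·√2 ≃ 3.8826
Minimum reliable difference = 1.96 × SE_diff ≃ 1.96 × 3.8826 ≃ 7.6098

7.61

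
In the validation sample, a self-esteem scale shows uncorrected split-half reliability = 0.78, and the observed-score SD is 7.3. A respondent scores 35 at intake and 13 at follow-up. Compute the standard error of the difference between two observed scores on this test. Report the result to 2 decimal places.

3.63

Spearman-Brown: r = 2(0.78) / (1 + 0.78) = 1.5600 / 1.7800 ≈ 0.8764
SEM = 7.3000 × √(1 − 0.8764) = 7.3000 × √0.1236 ≈ 7.3000 × 0.3516 ≈ 2.5664
SE_diff = √2 × SEM ≈ 3.6294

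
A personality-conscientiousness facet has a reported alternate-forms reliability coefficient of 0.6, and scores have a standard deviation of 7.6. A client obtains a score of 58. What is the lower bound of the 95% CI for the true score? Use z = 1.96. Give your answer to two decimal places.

48.58

SEM = 7.6000*√(1 − 0.6000) ≈ 4.8067
Margin = 1.96 * 4.8067 ≈ 9.4211
Lower limit = 58 − 9.4211 ≈ 48.5789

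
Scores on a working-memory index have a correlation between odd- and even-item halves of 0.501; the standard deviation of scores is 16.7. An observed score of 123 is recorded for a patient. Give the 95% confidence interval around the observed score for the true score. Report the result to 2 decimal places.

Spearman-Brown: r = 2(0.501) / (1 + 0.501) = 1.0020 / 1.5010 ≈ 0.6676
SEM = 16.7000 × √(1 − 0.6676) = 16.7000 × √0.3324 ≈ 16.7000 × 0.5766 ≈ 9.6289
1.96 × SEM ≈ 18.8726
CI = 123 ± 18.8726 → [104.1274, 141.8726]

[104.13, 141.87]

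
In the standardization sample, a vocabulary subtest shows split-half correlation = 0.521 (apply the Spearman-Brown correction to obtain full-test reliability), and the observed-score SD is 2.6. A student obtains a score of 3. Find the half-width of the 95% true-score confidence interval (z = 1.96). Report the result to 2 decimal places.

2.86

Spearman-Brown: r = 2(0.521) / (1 + 0.521) = 1.0420 / 1.5210 ≃ 0.6851
The standard error of measurement is 2.6000×√(1 − 0.6851) ≃ 2.6000×0.5612 ≃ 1.4591.
1.96 × SEM ≃ 2.8598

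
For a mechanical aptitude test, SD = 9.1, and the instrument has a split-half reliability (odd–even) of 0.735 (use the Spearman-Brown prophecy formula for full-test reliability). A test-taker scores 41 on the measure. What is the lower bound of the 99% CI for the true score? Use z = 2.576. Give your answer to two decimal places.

Full-length reliability (Spearman-Brown) = 2(0.735)/(1+0.735) ≈ 0.84726
SEM = 9.10000 × √(1 − 0.84726) = 9.10000 × √0.15274 ≈ 9.10000 × 0.39082 ≈ 3.55643
2.576 × SEM ≈ 9.16137
Lower bound: 41 − 9.16137 = 31.83863

31.84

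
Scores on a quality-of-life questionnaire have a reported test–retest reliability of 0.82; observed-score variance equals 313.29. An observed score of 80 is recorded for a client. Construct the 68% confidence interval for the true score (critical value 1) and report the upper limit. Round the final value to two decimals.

SD = √313.29 = 17.70000
The standard error of measurement is 17.70000×√(1 − 0.82000) ≈ 17.70000×0.42426 ≈ 7.50947.
1 × SEM ≈ 7.50947
Upper bound: 80 + 7.50947 = 87.50947

87.51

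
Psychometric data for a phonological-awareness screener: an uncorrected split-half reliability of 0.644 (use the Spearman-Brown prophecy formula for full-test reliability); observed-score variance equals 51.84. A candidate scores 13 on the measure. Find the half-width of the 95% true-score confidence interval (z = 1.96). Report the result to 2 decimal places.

6.57

σ = 51.84^(1/2) = 7.200
Full-length reliability (Spearman-Brown) = 2(0.644)/(1+0.644) ≈ 0.783
SEM = 7.200 * √(1 − 0.783) = 7.200 * √0.217 ≈ 7.200 * 0.465 ≈ 3.350
Margin = 1.96 * 3.350 ≈ 6.567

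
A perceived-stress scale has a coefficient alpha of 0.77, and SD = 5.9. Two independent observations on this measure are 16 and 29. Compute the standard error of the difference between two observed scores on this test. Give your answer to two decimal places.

4.00

SEM = 5.900 × √(1 − 0.770) = 5.900 × √0.230 ≈ 5.900 × 0.480 ≈ 2.830
SE_diff = SEM × √2 ≈ 2.830 × 1.414 ≈ 4.002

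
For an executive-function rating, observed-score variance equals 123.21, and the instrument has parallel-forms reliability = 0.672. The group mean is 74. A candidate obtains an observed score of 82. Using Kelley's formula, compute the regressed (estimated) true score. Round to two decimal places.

79.38

Estimated true score = 0.6720·82 + (1 − 0.6720)·74 ≈ 79.3760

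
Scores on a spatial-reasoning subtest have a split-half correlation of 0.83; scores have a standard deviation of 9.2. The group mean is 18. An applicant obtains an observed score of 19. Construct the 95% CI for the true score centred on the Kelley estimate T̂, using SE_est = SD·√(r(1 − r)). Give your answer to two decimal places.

Full-length reliability (Spearman-Brown) = 2(0.83)/(1+0.83) ≈ 0.90710
T̂ = 0.90710(19) + 0.09290(18) ≈ 18.90710
SE_est = 9.20000·√[r(1 − r)] ≈ 2.67064
CI = 18.90710 ± 1.96 × 2.67064 → [13.67265, 24.14156]

[13.67, 24.14]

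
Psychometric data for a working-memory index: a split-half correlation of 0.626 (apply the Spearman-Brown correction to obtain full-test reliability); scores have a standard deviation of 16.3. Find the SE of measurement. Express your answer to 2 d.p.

r_full = 2·0.626 / (1 + 0.626) ≈ 0.76999
SEM = 16.30000 * √(1 − 0.76999) = 16.30000 * √0.23001 ≈ 16.30000 * 0.47960 ≈ 7.81741

7.82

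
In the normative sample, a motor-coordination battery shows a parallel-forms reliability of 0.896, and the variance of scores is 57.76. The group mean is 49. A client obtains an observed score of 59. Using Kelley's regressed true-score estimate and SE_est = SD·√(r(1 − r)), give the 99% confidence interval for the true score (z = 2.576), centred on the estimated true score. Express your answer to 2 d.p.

[51.98, 63.94]

SD = √57.76 = 7.600
T̂ = 0.896(59) + 0.104(49) ≈ 57.960
SE_est = 7.600·√[r(1 − r)] ≈ 2.320
CI = 57.960 ± 2.576 * 2.320 → [51.984, 63.936]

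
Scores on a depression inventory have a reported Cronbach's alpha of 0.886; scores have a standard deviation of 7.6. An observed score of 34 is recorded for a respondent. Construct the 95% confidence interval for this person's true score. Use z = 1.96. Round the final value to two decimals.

[28.97, 39.03]

The standard error of measurement is 7.600*√(1 − 0.886) ≈ 7.600*0.338 ≈ 2.566.
Half-width = 1.96*2.566 ≈ 5.029
Interval: (28.971, 39.029)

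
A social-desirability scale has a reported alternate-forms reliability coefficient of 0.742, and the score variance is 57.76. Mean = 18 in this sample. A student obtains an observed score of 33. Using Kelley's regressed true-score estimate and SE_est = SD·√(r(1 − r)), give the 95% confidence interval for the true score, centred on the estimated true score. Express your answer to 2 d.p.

SD = √57.76 ≃ 7.60000
T̂ = 0.74200(33) + 0.25800(18) ≃ 29.13000
SE_est = SD × √(r(1 − r)) = 7.60000 × √0.19144 ≃ 7.60000 × 0.43753 ≃ 3.32526
CI = 29.13000 ± 1.96 × 3.32526 → [22.61249, 35.64751]

[22.61, 35.65]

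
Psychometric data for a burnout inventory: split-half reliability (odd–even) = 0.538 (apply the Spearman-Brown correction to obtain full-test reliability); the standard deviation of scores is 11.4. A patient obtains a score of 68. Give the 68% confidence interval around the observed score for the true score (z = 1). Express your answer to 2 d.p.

Spearman-Brown: r = 2(0.538) / (1 + 0.538) = 1.076 / 1.538 ≈ 0.700
SEM = 11.400×√(1 − 0.700) ≈ 6.248
1 × SEM ≈ 6.248
CI = 68 ± 6.248 → [61.752, 74.248]

[61.75, 74.25]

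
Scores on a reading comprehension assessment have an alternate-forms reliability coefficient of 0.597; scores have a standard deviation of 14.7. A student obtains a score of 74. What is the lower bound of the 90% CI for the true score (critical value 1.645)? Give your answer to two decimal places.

58.65

SEM = 14.7000×√(1 − 0.5970) ≈ 9.3319
Margin = 1.645 × 9.3319 ≈ 15.3510
Lower limit = 74 − 15.3510 ≈ 58.6490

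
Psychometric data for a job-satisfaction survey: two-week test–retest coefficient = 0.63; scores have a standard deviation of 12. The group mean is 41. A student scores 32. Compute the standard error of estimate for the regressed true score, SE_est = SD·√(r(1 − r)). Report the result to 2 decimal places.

SE_est = 12.0000·√[r(1 − r)] ≃ 5.7937

5.79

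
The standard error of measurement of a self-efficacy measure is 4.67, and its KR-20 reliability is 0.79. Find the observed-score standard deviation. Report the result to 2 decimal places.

σ = SEM·(1 − r)^(−1/2) ≈ 4.67·2.182 ≈ 10.191

10.19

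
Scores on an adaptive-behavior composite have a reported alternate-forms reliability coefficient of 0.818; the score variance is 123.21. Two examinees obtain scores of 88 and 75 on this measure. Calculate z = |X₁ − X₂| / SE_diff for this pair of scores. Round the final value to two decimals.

1.94

σ = 123.21^(1/2) = 11.100
SEM = 11.100*√(1 − 0.818) ≈ 4.735
SE_diff = SEM * √2 ≈ 4.735 * 1.414 ≈ 6.697
z = 13 / 6.697 ≈ 1.941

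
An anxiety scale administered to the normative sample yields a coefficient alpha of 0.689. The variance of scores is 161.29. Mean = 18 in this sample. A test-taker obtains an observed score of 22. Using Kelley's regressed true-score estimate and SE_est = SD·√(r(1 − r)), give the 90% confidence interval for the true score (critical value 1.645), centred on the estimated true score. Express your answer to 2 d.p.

SD = √161.29 = 12.700
T̂ = 0.689(22) + 0.311(18) ≈ 20.756
SE_est = SD · √(r(1 − r)) = 12.700 · √0.214 ≈ 12.700 · 0.463 ≈ 5.879
90% CI: 20.756 ± 9.671 ≈ (11.085, 30.427)

[11.09, 30.43]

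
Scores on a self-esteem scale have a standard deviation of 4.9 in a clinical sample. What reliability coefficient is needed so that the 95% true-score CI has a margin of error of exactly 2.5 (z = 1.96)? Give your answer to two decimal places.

0.93

Required SEM = 2.5 / 1.96 ≃ 1.276
r = 1 − (1.276/4.9)² ≃ 1 − 0.068 ≃ 0.932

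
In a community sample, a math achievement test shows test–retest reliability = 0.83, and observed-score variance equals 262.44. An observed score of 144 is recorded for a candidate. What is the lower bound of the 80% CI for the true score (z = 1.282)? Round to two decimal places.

SD = √262.44 ≈ 16.200
SEM = 16.200 * √(1 − 0.830) = 16.200 * √0.170 ≈ 16.200 * 0.412 ≈ 6.679
Margin = 1.282 * 6.679 ≈ 8.563
Lower bound: 144 − 8.563 = 135.437

135.44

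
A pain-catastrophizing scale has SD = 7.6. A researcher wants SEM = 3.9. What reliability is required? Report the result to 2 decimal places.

r = 1 − (3.9000/7.6)² ≈ 1 − 0.2633 ≈ 0.7367

0.74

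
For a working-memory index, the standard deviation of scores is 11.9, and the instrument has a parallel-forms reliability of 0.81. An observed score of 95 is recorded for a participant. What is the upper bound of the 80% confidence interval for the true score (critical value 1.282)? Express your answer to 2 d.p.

SEM = 11.90000·√(1 − 0.81000) ≈ 5.18709
1.282 · SEM ≈ 6.64985
Upper limit = 95 + 6.64985 ≈ 101.64985

101.65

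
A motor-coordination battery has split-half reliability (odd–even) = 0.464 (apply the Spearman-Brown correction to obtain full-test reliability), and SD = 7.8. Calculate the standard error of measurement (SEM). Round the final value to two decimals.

4.72

Full-length reliability (Spearman-Brown) = 2(0.464)/(1+0.464) ≃ 0.634
SEM = 7.800 × √(1 − 0.634) = 7.800 × √0.366 ≃ 7.800 × 0.605 ≃ 4.720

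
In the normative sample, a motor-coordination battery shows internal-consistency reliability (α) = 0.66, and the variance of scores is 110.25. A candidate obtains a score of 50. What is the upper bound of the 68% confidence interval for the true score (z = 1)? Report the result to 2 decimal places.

σ = 110.25^(1/2) = 10.500
SEM = 10.500 × √(1 − 0.660) = 10.500 × √0.340 ≈ 10.500 × 0.583 ≈ 6.122
Margin = 1 × 6.122 ≈ 6.122
Upper bound: 50 + 6.122 = 56.122

56.12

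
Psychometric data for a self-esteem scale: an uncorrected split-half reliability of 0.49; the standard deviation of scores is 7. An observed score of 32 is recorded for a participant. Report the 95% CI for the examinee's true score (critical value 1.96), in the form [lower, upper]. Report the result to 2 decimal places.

Spearman-Brown: r = 2(0.49) / (1 + 0.49) = 0.980 / 1.490 ≈ 0.658
SEM = 7.000×√(1 − 0.658) ≈ 4.095
Half-width = 1.96×4.095 ≈ 8.027
CI = 32 ± 8.027 → [23.973, 40.027]

[23.97, 40.03]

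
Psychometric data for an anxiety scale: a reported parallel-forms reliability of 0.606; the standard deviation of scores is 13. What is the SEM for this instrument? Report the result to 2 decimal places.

SEM = 13.00000*√(1 − 0.60600) ≈ 8.16002

8.16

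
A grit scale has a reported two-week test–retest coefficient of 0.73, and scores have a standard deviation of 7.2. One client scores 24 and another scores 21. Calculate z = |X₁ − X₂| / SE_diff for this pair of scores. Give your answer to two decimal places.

0.57

SEM = 7.2000 × √(1 − 0.7300) = 7.2000 × √0.2700 ≃ 7.2000 × 0.5196 ≃ 3.7412
SE_diff = √2 × SEM ≃ 5.2909
z = 3 / 5.2909 ≃ 0.5670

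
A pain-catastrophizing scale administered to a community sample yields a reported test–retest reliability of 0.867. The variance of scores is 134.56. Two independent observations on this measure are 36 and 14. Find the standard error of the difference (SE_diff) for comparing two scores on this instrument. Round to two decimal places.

SD = √134.56 ≈ 11.6000
SEM = 11.6000·√(1 − 0.8670) ≈ 4.2304
SE_diff = SEM · √2 ≈ 4.2304 · 1.4142 ≈ 5.9827

5.98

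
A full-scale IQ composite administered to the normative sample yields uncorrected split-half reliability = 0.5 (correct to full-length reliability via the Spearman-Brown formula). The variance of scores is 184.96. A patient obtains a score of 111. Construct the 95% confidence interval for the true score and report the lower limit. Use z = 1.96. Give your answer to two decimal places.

95.61

σ = 184.96^(1/2) = 13.600
Full-length reliability (Spearman-Brown) = 2(0.5)/(1+0.5) ≈ 0.667
The standard error of measurement is 13.600*√(1 − 0.667) ≈ 13.600*0.577 ≈ 7.852.
1.96 * SEM ≈ 15.390
Lower limit = 111 − 15.390 ≈ 95.610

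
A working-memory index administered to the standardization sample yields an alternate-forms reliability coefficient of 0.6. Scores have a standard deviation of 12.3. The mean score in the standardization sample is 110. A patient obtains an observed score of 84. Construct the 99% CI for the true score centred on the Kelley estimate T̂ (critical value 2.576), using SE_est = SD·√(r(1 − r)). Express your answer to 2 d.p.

[78.88, 109.92]

T̂ = r·X + (1 − r)·M = 0.600*84 + 0.400*110 = 50.400 + 44.000 ≈ 94.400
SE_est = 12.300*√(0.600*0.400) ≈ 6.026
CI = 94.400 ± 2.576 * 6.026 → [78.878, 109.922]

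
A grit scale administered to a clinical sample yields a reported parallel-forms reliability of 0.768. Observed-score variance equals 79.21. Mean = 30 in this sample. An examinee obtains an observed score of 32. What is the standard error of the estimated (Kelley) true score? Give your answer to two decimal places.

SD = √79.21 ≃ 8.9000
SE_est = SD · √(r(1 − r)) = 8.9000 · √0.1782 ≃ 8.9000 · 0.4221 ≃ 3.7568

3.76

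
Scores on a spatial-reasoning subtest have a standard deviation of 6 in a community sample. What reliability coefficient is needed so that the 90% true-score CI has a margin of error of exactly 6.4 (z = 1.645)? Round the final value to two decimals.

0.58

Required SEM = 6.4 / 1.645 ≈ 3.891
r = 1 − (3.891/6)² ≈ 1 − 0.420 ≈ 0.580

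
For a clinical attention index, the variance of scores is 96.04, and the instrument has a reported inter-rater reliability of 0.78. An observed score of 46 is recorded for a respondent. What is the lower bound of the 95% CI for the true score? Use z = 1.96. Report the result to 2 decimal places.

36.99

SD = √96.04 = 9.800
The standard error of measurement is 9.800×√(1 − 0.780) ≈ 9.800×0.469 ≈ 4.597.
Half-width = 1.96×4.597 ≈ 9.009
Lower bound: 46 − 9.009 = 36.991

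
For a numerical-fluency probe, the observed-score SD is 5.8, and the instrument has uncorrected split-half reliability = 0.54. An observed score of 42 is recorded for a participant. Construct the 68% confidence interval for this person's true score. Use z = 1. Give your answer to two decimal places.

[38.83, 45.17]

r_full = 2·0.54 / (1 + 0.54) ≃ 0.70130
SEM = 5.80000 × √(1 − 0.70130) = 5.80000 × √0.29870 ≃ 5.80000 × 0.54654 ≃ 3.16991
Half-width = 1×3.16991 ≃ 3.16991
Interval: (38.83009, 45.16991)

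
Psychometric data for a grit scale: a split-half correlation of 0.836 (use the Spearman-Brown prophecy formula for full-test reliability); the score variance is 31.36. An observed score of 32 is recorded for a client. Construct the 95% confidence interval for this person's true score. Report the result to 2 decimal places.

σ = 31.36^(1/2) = 5.600
Spearman-Brown: r = 2(0.836) / (1 + 0.836) = 1.672 / 1.836 ≈ 0.911
SEM = 5.600 · √(1 − 0.911) = 5.600 · √0.089 ≈ 5.600 · 0.299 ≈ 1.674
Half-width = 1.96·1.674 ≈ 3.280
CI = 32 ± 3.280 → [28.720, 35.280]

[28.72, 35.28]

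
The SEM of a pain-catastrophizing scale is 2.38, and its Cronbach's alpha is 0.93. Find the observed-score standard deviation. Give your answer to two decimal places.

σ = SEM·(1 − r)^(−1/2) ≈ 2.38×3.7796 ≈ 8.9956

9.00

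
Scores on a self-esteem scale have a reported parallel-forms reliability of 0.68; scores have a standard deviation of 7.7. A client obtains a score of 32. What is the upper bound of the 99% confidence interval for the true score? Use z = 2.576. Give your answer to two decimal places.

43.22

The standard error of measurement is 7.700×√(1 − 0.680) ≈ 7.700×0.566 ≈ 4.356.
Half-width = 2.576×4.356 ≈ 11.220
Upper limit = 32 + 11.220 ≈ 43.220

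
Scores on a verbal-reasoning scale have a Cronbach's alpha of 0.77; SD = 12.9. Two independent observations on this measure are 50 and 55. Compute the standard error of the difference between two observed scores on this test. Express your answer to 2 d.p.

8.75

SEM = 12.90000 * √(1 − 0.77000) = 12.90000 * √0.23000 ≈ 12.90000 * 0.47958 ≈ 6.18662
Standard error of the difference = 6.18662·√2 ≈ 8.74921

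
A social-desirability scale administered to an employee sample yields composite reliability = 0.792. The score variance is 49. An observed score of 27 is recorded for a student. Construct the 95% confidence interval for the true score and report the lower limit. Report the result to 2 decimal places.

20.74

SD = √49 = 7.00000
SEM = 7.00000 × √(1 − 0.79200) = 7.00000 × √0.20800 ≈ 7.00000 × 0.45607 ≈ 3.19249
Half-width = 1.96×3.19249 ≈ 6.25728
Lower bound: 27 − 6.25728 = 20.74272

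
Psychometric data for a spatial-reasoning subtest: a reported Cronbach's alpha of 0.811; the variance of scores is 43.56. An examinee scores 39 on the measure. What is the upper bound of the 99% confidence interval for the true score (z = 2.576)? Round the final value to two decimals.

46.39

SD = √43.56 ≃ 6.600
SEM = 6.600 · √(1 − 0.811) = 6.600 · √0.189 ≃ 6.600 · 0.435 ≃ 2.869
2.576 · SEM ≃ 7.391
Upper limit = 39 + 7.391 ≃ 46.391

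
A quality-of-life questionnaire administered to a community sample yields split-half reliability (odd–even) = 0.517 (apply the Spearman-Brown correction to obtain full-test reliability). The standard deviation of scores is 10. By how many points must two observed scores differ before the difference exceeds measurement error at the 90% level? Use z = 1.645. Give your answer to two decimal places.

13.13

r_full = 2·0.517 / (1 + 0.517) ≈ 0.682
The standard error of measurement is 10.000·√(1 − 0.682) ≈ 10.000·0.564 ≈ 5.643.
SE_diff = √2 · SEM ≈ 7.980
Minimum reliable difference = 1.645 · SE_diff ≈ 1.645 · 7.980 ≈ 13.127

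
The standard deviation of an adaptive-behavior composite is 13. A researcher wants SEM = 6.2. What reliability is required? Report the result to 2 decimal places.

r = 1 − (6.20000/13)² ≈ 1 − 0.22746 ≈ 0.77254

0.77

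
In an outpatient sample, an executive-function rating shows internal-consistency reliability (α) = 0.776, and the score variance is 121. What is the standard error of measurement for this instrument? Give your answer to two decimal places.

5.21

SD = √121 = 11.000
The standard error of measurement is 11.000*√(1 − 0.776) ≃ 11.000*0.473 ≃ 5.206.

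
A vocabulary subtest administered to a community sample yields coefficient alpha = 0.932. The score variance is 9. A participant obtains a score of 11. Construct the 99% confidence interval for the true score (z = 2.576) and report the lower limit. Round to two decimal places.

SD = √9 = 3.00000
SEM = 3.00000 × √(1 − 0.93200) = 3.00000 × √0.06800 ≈ 3.00000 × 0.26077 ≈ 0.78230
Margin = 2.576 × 0.78230 ≈ 2.01522
Lower bound: 11 − 2.01522 = 8.98478

8.98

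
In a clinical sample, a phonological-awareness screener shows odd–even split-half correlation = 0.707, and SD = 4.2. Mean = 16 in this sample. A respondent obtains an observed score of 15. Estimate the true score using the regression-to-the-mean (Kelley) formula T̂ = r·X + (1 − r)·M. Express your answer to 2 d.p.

15.17

r_full = 2·0.707 / (1 + 0.707) ≈ 0.82835
Estimated true score = 0.82835·15 + (1 − 0.82835)·16 ≈ 15.17165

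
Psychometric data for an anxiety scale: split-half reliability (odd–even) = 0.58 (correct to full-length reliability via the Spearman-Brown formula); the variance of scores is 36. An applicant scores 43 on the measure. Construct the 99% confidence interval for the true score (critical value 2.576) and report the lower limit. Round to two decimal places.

σ = 36^(1/2) = 6.000
Spearman-Brown: r = 2(0.58) / (1 + 0.58) = 1.160 / 1.580 ≈ 0.734
SEM = 6.000×√(1 − 0.734) ≈ 3.093
2.576 × SEM ≈ 7.969
Lower bound: 43 − 7.969 = 35.031

35.03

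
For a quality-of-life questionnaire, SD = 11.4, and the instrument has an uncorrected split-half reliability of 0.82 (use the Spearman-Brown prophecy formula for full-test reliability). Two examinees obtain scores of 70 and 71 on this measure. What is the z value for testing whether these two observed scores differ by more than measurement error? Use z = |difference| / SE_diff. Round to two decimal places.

0.20

r_full = 2·0.82 / (1 + 0.82) ≈ 0.901
SEM = 11.400 * √(1 − 0.901) = 11.400 * √0.099 ≈ 11.400 * 0.314 ≈ 3.585
SE_diff = √2 * SEM ≈ 5.070
z = 1 / 5.070 ≈ 0.197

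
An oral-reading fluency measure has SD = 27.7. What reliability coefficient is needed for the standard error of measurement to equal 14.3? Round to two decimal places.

r = 1 − (SEM / SD)² = 1 − (14.3000 / 27.7)² ≈ 1 − 0.2665 ≈ 0.7335

0.73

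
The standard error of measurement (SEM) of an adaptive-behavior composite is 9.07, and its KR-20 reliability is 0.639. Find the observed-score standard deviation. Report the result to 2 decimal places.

15.10

σ = SEM·(1 − r)^(−1/2) ≈ 9.07*1.66436 ≈ 15.09571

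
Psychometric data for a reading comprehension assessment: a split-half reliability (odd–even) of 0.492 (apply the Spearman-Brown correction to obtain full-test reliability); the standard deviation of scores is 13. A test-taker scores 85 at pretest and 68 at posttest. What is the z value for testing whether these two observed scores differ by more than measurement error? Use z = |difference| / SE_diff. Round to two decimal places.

Spearman-Brown: r = 2(0.492) / (1 + 0.492) = 0.9840 / 1.4920 ≈ 0.6595
The standard error of measurement is 13.0000*√(1 − 0.6595) ≈ 13.0000*0.5835 ≈ 7.5856.
SE_diff = SEM * √2 ≈ 7.5856 * 1.4142 ≈ 10.7277
z = 17 / 10.7277 ≈ 1.5847

1.58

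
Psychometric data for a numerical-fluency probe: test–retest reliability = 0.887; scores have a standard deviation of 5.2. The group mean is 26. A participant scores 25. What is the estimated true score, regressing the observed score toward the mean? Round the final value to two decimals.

T̂ = r·X + (1 − r)·M = 0.887*25 + 0.113*26 = 22.175 + 2.938 ≈ 25.113

25.11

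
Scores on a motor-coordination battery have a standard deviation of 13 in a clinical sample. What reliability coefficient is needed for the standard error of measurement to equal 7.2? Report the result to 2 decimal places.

r = 1 − (SEM / SD)² = 1 − (7.200 / 13)² ≃ 1 − 0.307 ≃ 0.693

0.69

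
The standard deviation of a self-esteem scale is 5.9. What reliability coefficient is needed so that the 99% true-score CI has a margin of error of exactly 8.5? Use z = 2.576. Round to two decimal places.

Required SEM = 8.5 / 2.576 ≈ 3.300
Required reliability = 1 − (SEM/SD)² = 1 − 0.313 ≈ 0.687

0.69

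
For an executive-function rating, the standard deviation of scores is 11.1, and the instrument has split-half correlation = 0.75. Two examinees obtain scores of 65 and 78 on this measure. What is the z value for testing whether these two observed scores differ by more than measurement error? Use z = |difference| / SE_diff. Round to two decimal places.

r_full = 2·0.75 / (1 + 0.75) ≈ 0.8571
SEM = 11.1000·√(1 − 0.8571) ≈ 4.1954
Standard error of the difference = 4.1954·√2 ≈ 5.9332
z = |65 − 78| / 5.9332 = 13 / 5.9332 ≈ 2.1911

2.19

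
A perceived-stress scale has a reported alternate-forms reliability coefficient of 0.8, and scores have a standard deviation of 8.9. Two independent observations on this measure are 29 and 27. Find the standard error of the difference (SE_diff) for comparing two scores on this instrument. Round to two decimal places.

5.63

SEM = 8.900 * √(1 − 0.800) = 8.900 * √0.200 ≈ 8.900 * 0.447 ≈ 3.980
Standard error of the difference = 3.980·√2 ≈ 5.629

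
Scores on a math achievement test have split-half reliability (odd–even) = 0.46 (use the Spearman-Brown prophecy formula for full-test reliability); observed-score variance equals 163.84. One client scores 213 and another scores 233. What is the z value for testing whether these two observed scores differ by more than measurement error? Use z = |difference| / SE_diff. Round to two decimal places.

1.82

σ = 163.84^(1/2) = 12.800
r_full = 2·0.46 / (1 + 0.46) ≈ 0.630
SEM = 12.800*√(1 − 0.630) ≈ 7.784
SE_diff = SEM * √2 ≈ 7.784 * 1.414 ≈ 11.009
z = 20 / 11.009 ≈ 1.817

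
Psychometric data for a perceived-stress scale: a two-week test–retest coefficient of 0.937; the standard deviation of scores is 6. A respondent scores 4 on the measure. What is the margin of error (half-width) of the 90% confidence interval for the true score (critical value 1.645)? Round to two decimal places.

SEM = 6.0000·√(1 − 0.9370) ≈ 1.5060
Margin = 1.645 · 1.5060 ≈ 2.4774

2.48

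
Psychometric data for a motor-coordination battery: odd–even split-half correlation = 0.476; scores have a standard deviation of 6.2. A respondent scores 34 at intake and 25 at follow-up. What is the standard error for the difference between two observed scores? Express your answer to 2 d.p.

Spearman-Brown: r = 2(0.476) / (1 + 0.476) = 0.9520 / 1.4760 ≃ 0.6450
SEM = 6.2000*√(1 − 0.6450) ≃ 3.6941
Standard error of the difference = 3.6941·√2 ≃ 5.2243

5.22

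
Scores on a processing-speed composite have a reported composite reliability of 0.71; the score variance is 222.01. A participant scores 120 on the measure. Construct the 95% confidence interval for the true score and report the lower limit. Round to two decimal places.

SD = √222.01 = 14.9000
SEM = 14.9000·√(1 − 0.7100) ≃ 8.0239
1.96 · SEM ≃ 15.7268
Lower limit = 120 − 15.7268 ≃ 104.2732

104.27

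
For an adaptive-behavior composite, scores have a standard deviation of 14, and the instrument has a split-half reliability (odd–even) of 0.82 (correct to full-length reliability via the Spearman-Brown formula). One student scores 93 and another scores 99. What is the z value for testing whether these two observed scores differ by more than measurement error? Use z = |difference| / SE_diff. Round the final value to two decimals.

0.96

Spearman-Brown: r = 2(0.82) / (1 + 0.82) = 1.6400 / 1.8200 ≈ 0.9011
SEM = 14.0000 * √(1 − 0.9011) = 14.0000 * √0.0989 ≈ 14.0000 * 0.3145 ≈ 4.4028
SE_diff = SEM * √2 ≈ 4.4028 * 1.4142 ≈ 6.2265
z = |93 − 99| / 6.2265 = 6 / 6.2265 ≈ 0.9636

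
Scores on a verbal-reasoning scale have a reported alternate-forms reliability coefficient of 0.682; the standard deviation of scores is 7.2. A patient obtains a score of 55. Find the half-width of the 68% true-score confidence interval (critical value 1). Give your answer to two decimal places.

4.06

SEM = 7.2000×√(1 − 0.6820) ≈ 4.0602
1 × SEM ≈ 4.0602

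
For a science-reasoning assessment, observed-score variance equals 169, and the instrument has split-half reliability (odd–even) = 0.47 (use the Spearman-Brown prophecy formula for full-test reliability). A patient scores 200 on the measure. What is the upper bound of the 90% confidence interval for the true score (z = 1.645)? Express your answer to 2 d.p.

SD = √169 ≈ 13.00000
Full-length reliability (Spearman-Brown) = 2(0.47)/(1+0.47) ≈ 0.63946
The standard error of measurement is 13.00000×√(1 − 0.63946) ≈ 13.00000×0.60045 ≈ 7.80589.
Half-width = 1.645×7.80589 ≈ 12.84069
Upper limit = 200 + 12.84069 ≈ 212.84069

212.84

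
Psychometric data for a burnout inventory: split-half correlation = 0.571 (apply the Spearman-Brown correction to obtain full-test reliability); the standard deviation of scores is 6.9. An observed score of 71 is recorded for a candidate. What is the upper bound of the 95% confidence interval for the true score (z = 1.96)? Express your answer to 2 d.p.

78.07

Spearman-Brown: r = 2(0.571) / (1 + 0.571) = 1.142 / 1.571 ≈ 0.727
The standard error of measurement is 6.900·√(1 − 0.727) ≈ 6.900·0.523 ≈ 3.606.
1.96 · SEM ≈ 7.067
Upper bound: 71 + 7.067 = 78.067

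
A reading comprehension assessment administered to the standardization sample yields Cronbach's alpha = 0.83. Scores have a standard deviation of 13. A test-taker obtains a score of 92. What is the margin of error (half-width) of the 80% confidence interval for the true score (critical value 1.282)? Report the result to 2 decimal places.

The standard error of measurement is 13.000×√(1 − 0.830) ≃ 13.000×0.412 ≃ 5.360.
Margin = 1.282 × 5.360 ≃ 6.872

6.87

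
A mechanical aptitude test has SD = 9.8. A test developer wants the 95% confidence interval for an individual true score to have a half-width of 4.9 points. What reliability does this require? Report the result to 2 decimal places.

SEM needed = half-width / z = 4.9/1.96 ≈ 2.5000
r = 1 − (2.5000/9.8)² ≈ 1 − 0.0651 ≈ 0.9349

0.93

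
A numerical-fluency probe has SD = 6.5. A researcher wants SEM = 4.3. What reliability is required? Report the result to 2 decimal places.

0.56

Required reliability = 1 − (SEM/SD)² = 1 − 0.4376 ≈ 0.5624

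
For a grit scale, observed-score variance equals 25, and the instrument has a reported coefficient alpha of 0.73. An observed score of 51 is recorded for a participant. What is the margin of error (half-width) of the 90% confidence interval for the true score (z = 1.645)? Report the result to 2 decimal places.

4.27

SD = √25 ≈ 5.000
SEM = 5.000 × √(1 − 0.730) = 5.000 × √0.270 ≈ 5.000 × 0.520 ≈ 2.598
Margin = 1.645 × 2.598 ≈ 4.274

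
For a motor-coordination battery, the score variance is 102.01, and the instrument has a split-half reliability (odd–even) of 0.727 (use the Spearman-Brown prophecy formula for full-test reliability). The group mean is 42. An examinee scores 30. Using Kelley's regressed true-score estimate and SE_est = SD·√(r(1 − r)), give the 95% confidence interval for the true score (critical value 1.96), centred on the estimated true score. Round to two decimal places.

σ = 102.01^(1/2) = 10.100
Spearman-Brown: r = 2(0.727) / (1 + 0.727) = 1.454 / 1.727 ≈ 0.842
Estimated true score = 0.842*30 + (1 − 0.842)*42 ≈ 31.897
SE_est = SD * √(r(1 − r)) = 10.100 * √0.133 ≈ 10.100 * 0.365 ≈ 3.685
CI = 31.897 ± 1.96 * 3.685 → [24.675, 39.119]

[24.68, 39.12]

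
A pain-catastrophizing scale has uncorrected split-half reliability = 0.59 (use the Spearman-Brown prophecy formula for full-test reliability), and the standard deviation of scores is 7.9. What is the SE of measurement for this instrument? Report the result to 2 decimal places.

4.01

r_full = 2·0.59 / (1 + 0.59) ≃ 0.742
SEM = 7.900 × √(1 − 0.742) = 7.900 × √0.258 ≃ 7.900 × 0.508 ≃ 4.012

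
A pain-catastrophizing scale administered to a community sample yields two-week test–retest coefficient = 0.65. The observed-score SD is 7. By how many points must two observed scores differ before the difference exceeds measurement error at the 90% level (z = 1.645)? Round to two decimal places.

SEM = 7.000 · √(1 − 0.650) = 7.000 · √0.350 ≈ 7.000 · 0.592 ≈ 4.141
SE_diff = √2 · SEM ≈ 5.857
Minimum reliable difference = 1.645 · SE_diff ≈ 1.645 · 5.857 ≈ 9.634

9.63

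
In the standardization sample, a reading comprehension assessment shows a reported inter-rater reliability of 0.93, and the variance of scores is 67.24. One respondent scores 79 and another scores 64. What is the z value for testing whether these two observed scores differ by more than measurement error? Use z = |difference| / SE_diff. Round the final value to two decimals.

SD = √67.24 ≈ 8.2000
SEM = 8.2000 * √(1 − 0.9300) = 8.2000 * √0.0700 ≈ 8.2000 * 0.2646 ≈ 2.1695
Standard error of the difference = 2.1695·√2 ≈ 3.0682
z = |79 − 64| / 3.0682 = 15 / 3.0682 ≈ 4.8889

4.89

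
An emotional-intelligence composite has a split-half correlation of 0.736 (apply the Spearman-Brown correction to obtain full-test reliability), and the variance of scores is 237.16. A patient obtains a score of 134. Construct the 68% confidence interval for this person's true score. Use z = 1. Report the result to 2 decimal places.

[127.99, 140.01]

SD = √237.16 ≃ 15.4000
r_full = 2·0.736 / (1 + 0.736) ≃ 0.8479
The standard error of measurement is 15.4000*√(1 − 0.8479) ≃ 15.4000*0.3900 ≃ 6.0055.
Margin = 1 * 6.0055 ≃ 6.0055
68% CI: 134 ± 6.0055 = [127.9945, 140.0055]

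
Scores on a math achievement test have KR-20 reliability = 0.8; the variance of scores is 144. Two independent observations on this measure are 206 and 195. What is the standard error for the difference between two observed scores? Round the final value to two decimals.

7.59

σ = 144^(1/2) = 12.00000
SEM = 12.00000 * √(1 − 0.80000) = 12.00000 * √0.20000 ≈ 12.00000 * 0.44721 ≈ 5.36656
Standard error of the difference = 5.36656·√2 ≈ 7.58947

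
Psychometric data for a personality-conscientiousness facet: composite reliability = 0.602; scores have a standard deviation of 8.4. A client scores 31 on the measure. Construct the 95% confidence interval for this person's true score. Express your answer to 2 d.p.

[20.61, 41.39]

SEM = 8.4000 · √(1 − 0.6020) = 8.4000 · √0.3980 ≃ 8.4000 · 0.6309 ≃ 5.2993
Half-width = 1.96·5.2993 ≃ 10.3867
95% CI: 31 ± 10.3867 = [20.6133, 41.3867]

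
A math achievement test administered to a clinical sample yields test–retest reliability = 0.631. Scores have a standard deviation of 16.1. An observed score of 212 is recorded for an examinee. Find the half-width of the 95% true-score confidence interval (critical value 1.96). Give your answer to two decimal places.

SEM = 16.10000 · √(1 − 0.63100) = 16.10000 · √0.36900 ≃ 16.10000 · 0.60745 ≃ 9.78000
Margin = 1.96 · 9.78000 ≃ 19.16881

19.17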